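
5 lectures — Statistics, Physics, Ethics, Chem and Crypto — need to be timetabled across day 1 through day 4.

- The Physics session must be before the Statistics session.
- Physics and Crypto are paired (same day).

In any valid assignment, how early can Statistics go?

Precedence pushes Statistics to at least day 2.
Statistics at day 2 is achievable: Crypto -> day 1, Chem -> day 1, Physics -> day 1, Ethics -> day 1, Statistics -> day 2.

day 2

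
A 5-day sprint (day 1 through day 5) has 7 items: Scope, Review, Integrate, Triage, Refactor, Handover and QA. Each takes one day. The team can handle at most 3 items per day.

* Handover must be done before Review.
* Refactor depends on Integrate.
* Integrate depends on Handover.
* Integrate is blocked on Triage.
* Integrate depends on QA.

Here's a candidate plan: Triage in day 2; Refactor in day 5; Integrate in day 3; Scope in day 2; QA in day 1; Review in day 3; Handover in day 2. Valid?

Yes, all constraints hold

Integrate is blocked on Triage — holds.
Integrate depends on Handover — holds.
Refactor depends on Integrate — holds.
Handover must be done before Review — holds.
Integrate depends on QA — holds.
The team can handle at most 3 items per day — holds.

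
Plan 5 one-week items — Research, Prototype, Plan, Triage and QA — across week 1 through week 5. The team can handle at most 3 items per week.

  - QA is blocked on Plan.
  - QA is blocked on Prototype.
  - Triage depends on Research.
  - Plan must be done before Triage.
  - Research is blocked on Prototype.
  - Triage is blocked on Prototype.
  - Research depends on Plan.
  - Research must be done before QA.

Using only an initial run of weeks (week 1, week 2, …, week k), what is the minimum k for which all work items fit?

The precedence chain requires at least 3 distinct weeks.
With at most 3 per week and 5 work items, at least 2 weeks are needed.
3 works (last occupied week: week 3): for example Research=week 2; Triage=week 3; QA=week 3; Prototype=week 1; Plan=week 1.

3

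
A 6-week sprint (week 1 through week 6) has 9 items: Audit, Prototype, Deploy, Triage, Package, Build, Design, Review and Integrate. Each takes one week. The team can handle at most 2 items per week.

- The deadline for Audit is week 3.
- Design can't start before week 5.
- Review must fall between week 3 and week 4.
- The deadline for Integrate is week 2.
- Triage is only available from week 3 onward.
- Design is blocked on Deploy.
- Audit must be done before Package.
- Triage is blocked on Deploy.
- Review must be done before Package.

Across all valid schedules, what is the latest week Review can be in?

Review is available from week 3; Review's own window allows nothing later than week 4.
Review at week 4 is achievable: Deploy -> week 2, Triage -> week 3, Audit -> week 1, Review -> week 4, Package -> week 5, Design -> week 5, Prototype -> week 2, Build -> week 3, Integrate -> week 1.

week 4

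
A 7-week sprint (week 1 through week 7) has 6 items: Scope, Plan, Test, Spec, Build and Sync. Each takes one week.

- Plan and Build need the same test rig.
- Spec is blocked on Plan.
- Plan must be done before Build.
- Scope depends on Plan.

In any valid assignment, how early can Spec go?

Precedence pushes Spec to at least week 2.
Spec at week 2 is achievable: Spec -> week 2, Scope -> week 2, Sync -> week 1, Build -> week 2, Test -> week 1, Plan -> week 1.

week 2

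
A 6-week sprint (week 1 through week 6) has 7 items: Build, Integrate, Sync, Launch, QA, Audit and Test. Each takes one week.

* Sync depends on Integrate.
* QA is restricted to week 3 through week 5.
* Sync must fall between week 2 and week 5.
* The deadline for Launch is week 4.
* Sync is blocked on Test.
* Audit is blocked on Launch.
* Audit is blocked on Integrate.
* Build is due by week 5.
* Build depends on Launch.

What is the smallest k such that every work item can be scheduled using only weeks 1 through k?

3

The precedence chain requires at least 2 distinct weeks.
QA can't be placed before week 3, so the schedule must run through at least week 3.
3 works (last occupied week: week 3): for example Launch=week 1, Audit=week 2, Test=week 1, Build=week 2, Integrate=week 1, Sync=week 2, QA=week 3.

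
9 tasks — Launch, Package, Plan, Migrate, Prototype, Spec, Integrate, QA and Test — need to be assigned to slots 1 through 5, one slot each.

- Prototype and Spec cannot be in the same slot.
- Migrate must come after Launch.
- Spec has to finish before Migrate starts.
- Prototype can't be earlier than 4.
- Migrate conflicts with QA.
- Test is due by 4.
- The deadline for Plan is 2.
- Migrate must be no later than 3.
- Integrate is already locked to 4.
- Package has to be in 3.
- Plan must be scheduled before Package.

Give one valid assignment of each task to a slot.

Package=3; Plan=1; Launch=1; Spec=1; Test=1; QA=1; Migrate=2; Prototype=4; Integrate=4

Checking: Plan(1) before Package(3); Launch(1) before Migrate(2); Spec(1) before Migrate(2); Prototype(4) != Spec(1); Migrate(2) != QA(1); Integrate=4 in [4,4]; Package=3 in [3,3]; Plan=1 in [1,2]; Prototype=4 in [4,5]; Test=1 in [1,4]; Migrate=2 in [1,3].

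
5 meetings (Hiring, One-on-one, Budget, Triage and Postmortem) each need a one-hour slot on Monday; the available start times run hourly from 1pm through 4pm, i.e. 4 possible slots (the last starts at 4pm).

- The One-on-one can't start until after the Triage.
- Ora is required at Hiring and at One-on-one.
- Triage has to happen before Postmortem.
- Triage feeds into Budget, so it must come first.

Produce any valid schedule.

One-on-one in 2pm; Postmortem in 2pm; Triage in 1pm; Budget in 2pm; Hiring in 1pm

Checking: Triage(1pm) before Budget(2pm); Triage(1pm) before Postmortem(2pm); Triage(1pm) before One-on-one(2pm); Hiring(1pm) != One-on-one(2pm).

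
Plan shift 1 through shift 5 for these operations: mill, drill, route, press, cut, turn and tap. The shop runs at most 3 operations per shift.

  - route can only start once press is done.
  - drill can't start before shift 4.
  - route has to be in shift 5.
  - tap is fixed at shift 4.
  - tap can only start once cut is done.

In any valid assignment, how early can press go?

Downstream work caps press at shift 4.
press at shift 1 is achievable: turn=shift 2, mill=shift 1, route=shift 5, press=shift 1, drill=shift 4, tap=shift 4, cut=shift 1.

shift 1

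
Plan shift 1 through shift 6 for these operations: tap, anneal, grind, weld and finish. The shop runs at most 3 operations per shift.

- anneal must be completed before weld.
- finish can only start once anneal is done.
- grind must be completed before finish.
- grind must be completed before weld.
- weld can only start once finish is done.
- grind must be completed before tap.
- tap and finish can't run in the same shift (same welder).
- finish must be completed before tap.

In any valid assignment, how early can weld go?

Precedence pushes weld to at least shift 3.
weld at shift 3 is achievable: tap -> shift 3, grind -> shift 1, weld -> shift 3, anneal -> shift 1, finish -> shift 2.

shift 3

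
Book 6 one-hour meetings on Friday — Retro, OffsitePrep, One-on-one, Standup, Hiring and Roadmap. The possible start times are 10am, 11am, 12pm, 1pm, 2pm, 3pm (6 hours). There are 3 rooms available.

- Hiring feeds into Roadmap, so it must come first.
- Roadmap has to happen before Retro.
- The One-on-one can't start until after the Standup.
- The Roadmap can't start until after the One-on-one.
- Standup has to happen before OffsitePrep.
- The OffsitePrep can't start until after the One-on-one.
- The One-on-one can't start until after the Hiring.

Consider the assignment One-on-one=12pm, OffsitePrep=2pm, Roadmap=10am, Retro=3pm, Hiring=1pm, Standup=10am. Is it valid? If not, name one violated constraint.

Invalid. Hiring feeds into Roadmap, so it must come first.

There are 3 rooms available — holds.
Roadmap has to happen before Retro — holds.
The One-on-one can't start until after the Standup — holds.
The One-on-one can't start until after the Hiring — violated.
Standup has to happen before OffsitePrep — holds.
The OffsitePrep can't start until after the One-on-one — holds.
The Roadmap can't start until after the One-on-one — violated.
Hiring feeds into Roadmap, so it must come first — violated.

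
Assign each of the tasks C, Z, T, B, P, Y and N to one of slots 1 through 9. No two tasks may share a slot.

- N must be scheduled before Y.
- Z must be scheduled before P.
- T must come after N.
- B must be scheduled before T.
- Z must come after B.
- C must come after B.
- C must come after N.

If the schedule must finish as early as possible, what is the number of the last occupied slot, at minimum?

The precedence chain requires at least 3 distinct slots.
With at most 1 per slot and 7 tasks, at least 7 slots are needed.
7 works (last occupied slot: 7): for example B in 1; T in 5; N in 2; Y in 7; C in 3; P in 6; Z in 4.

7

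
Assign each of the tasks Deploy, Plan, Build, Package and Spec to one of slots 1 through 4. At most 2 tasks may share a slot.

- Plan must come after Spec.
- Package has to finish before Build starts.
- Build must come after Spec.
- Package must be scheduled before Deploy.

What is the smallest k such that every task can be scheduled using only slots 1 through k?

3 slots

The precedence chain requires at least 2 distinct slots.
With at most 2 per slot and 5 tasks, at least 3 slots are needed.
3 works (last occupied slot: 3): for example Spec -> 1, Plan -> 3, Deploy -> 2, Package -> 1, Build -> 2.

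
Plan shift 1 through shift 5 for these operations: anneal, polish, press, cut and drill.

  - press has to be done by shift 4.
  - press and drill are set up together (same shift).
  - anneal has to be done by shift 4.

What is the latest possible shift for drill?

shift 4

Drill must be in the same shift as press, which can't be after shift 4, so drill is at most shift 4.
drill at shift 4 is achievable: press in shift 4, cut in shift 1, drill in shift 4, polish in shift 1, anneal in shift 1.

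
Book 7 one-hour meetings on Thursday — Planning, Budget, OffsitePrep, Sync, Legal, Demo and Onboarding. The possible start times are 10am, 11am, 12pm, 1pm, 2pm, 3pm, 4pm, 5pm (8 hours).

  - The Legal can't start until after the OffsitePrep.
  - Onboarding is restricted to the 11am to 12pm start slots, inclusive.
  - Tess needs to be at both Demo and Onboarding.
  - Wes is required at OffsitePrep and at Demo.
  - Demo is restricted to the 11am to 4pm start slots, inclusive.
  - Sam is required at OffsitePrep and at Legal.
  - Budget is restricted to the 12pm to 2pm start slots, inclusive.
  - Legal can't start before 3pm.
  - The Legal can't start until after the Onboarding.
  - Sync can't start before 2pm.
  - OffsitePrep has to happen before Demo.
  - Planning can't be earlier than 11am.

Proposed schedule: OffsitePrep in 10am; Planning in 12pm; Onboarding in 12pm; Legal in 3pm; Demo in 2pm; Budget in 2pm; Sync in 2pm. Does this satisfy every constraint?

The Legal can't start until after the Onboarding — holds.
Onboarding is restricted to the 11am to 12pm start slots, inclusive — holds.
Sync can't start before 2pm — holds.
Budget is restricted to the 12pm to 2pm start slots, inclusive — holds.
Wes is required at OffsitePrep and at Demo — holds.
Tess needs to be at both Demo and Onboarding — holds.
Legal can't start before 3pm — holds.
The Legal can't start until after the OffsitePrep — holds.
Planning can't be earlier than 11am — holds.
OffsitePrep has to happen before Demo — holds.
Demo is restricted to the 11am to 4pm start slots, inclusive — holds.
Sam is required at OffsitePrep and at Legal — holds.

Yes, all constraints hold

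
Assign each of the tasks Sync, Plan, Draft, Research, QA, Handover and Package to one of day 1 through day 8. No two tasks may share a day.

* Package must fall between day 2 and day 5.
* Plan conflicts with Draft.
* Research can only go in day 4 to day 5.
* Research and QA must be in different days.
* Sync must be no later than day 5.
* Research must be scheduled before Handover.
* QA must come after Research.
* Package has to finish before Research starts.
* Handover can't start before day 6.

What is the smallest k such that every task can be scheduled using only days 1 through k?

7

The precedence chain requires at least 3 distinct days.
With at most 1 per day and 7 tasks, at least 7 days are needed.
Handover can't be placed before day 6, so the schedule must run through at least day 6.
7 works (last occupied day: day 7): for example QA in day 5; Draft in day 7; Sync in day 1; Plan in day 3; Package in day 2; Handover in day 6; Research in day 4.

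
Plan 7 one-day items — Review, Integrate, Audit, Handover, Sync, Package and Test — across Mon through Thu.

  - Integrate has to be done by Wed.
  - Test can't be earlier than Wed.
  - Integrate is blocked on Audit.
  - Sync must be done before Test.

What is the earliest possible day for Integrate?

Precedence pushes Integrate to at least Tue; Integrate's own window allows nothing later than Wed.
Integrate at Tue is achievable: Sync -> Mon, Handover -> Mon, Test -> Wed, Package -> Mon, Audit -> Mon, Review -> Mon, Integrate -> Tue.

Tue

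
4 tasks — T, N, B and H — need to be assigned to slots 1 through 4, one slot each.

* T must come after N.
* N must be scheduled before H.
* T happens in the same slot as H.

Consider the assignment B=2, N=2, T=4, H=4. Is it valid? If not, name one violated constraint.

Yes, all constraints hold

T must come after N — holds.
N must be scheduled before H — holds.
T happens in the same slot as H — holds.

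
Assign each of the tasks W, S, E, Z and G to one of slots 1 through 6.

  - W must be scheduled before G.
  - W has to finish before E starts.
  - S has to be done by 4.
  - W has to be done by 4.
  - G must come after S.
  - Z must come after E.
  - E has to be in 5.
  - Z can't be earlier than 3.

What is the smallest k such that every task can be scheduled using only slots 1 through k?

6 slots

The precedence chain requires at least 3 distinct slots.
Propagating the time windows through the other constraints, Z can't land before 6, so the schedule must run through at least slot 6.
6 works (last occupied slot: 6): for example G=2; W=1; E=5; Z=6; S=1.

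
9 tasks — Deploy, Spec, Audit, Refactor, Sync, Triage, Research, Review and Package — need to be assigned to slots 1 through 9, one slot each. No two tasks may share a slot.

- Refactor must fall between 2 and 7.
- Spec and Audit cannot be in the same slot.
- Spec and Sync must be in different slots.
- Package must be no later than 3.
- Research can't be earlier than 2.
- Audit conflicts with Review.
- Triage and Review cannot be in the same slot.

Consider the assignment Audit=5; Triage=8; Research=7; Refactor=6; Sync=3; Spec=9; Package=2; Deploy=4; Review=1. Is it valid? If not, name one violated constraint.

Valid

Research can't be earlier than 2 — holds.
Spec and Audit cannot be in the same slot — holds.
Audit conflicts with Review — holds.
Refactor must fall between 2 and 7 — holds.
Triage and Review cannot be in the same slot — holds.
Spec and Sync must be in different slots — holds.
Package must be no later than 3 — holds.
No two tasks may share a slot — holds.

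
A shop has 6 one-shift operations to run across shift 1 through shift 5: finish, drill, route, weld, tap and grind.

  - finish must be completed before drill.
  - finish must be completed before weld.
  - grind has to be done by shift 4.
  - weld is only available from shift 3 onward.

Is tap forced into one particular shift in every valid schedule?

tap can be shift 1 (e.g. drill in shift 2, tap in shift 1, grind in shift 1, weld in shift 3, finish in shift 1, route in shift 1) or shift 2 (e.g. finish -> shift 1; grind -> shift 1; route -> shift 1; weld -> shift 3; drill -> shift 2; tap -> shift 2).

No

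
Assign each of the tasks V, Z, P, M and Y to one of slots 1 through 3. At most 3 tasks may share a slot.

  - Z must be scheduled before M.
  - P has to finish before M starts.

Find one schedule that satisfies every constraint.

M -> 2, Y -> 2, V -> 1, Z -> 1, P -> 1

Checking: P(1) before M(2); Z(1) before M(2); max 3 per slot (cap 3).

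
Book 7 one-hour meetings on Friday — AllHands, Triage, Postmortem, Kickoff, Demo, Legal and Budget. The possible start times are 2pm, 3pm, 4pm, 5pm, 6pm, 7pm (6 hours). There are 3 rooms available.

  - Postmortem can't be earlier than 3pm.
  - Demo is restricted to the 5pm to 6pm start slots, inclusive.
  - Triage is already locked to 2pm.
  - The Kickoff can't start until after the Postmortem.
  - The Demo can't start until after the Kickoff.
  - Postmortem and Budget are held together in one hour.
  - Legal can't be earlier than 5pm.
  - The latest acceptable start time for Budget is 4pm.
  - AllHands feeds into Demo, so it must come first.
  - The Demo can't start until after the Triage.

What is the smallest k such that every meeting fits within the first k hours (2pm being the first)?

The precedence chain requires at least 3 distinct hours.
With at most 3 per hour and 7 meetings, at least 3 hours are needed.
Demo can't be placed before 5pm — that is hour 4 counting from 2pm — so the schedule must run through at least 4 hours.
4 works (last occupied hour: 5pm): for example Triage in 2pm; Kickoff in 4pm; Demo in 5pm; Legal in 5pm; AllHands in 2pm; Budget in 3pm; Postmortem in 3pm.

4 hours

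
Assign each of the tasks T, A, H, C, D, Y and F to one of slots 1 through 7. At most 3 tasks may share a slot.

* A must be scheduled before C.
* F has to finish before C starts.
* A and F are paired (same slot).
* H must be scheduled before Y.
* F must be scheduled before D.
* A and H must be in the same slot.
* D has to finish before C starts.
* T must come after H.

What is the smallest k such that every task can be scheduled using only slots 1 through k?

The precedence chain requires at least 3 distinct slots.
With at most 3 per slot and 7 tasks, at least 3 slots are needed.
3 works (last occupied slot: 3): for example D -> 2; F -> 1; C -> 3; Y -> 2; A -> 1; T -> 2; H -> 1.

3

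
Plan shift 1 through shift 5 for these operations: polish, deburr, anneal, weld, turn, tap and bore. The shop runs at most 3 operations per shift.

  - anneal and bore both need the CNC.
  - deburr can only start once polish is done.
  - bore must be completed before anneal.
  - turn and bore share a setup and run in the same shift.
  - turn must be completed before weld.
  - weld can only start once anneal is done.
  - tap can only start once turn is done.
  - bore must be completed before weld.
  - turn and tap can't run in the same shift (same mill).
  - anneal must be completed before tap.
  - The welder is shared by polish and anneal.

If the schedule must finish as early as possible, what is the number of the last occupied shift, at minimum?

The precedence chain requires at least 3 distinct shifts.
With at most 3 per shift and 7 operations, at least 3 shifts are needed.
3 works (last occupied shift: shift 3): for example tap=shift 3; deburr=shift 2; anneal=shift 2; turn=shift 1; weld=shift 3; polish=shift 1; bore=shift 1.

shift 3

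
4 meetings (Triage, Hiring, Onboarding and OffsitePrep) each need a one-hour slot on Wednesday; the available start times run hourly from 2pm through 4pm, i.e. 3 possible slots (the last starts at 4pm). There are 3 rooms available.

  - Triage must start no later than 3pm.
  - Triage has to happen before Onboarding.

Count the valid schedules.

27

Splitting on Triage: it can be 2pm (18), 3pm (9). Listing each branch's schedules as (Hiring, Onboarding, OffsitePrep):
Triage=2pm: (2pm,3pm,2pm) (2pm,3pm,3pm) (2pm,3pm,4pm) (2pm,4pm,2pm) (2pm,4pm,3pm) (2pm,4pm,4pm) (3pm,3pm,2pm) (3pm,3pm,3pm) (3pm,3pm,4pm) (3pm,4pm,2pm) (3pm,4pm,3pm) (3pm,4pm,4pm) (4pm,3pm,2pm) (4pm,3pm,3pm) (4pm,3pm,4pm) (4pm,4pm,2pm) (4pm,4pm,3pm) (4pm,4pm,4pm) — 18.
Triage=3pm: (2pm,4pm,2pm) (2pm,4pm,3pm) (2pm,4pm,4pm) (3pm,4pm,2pm) (3pm,4pm,3pm) (3pm,4pm,4pm) (4pm,4pm,2pm) (4pm,4pm,3pm) (4pm,4pm,4pm) — 9.
Summing: 18 + 9 = 27.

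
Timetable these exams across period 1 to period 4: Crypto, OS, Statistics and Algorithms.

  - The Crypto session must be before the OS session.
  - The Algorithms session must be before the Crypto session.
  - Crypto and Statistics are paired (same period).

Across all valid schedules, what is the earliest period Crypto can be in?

Precedence pushes Crypto to at least period 2; downstream work caps Crypto at period 3.
Crypto at period 2 is achievable: Algorithms=period 1, Crypto=period 2, Statistics=period 2, OS=period 3.

period 2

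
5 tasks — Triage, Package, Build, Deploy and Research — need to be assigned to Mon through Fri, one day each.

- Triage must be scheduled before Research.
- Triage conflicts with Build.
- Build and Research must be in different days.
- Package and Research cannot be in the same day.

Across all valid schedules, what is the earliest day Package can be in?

Package at Mon is achievable: Research -> Tue, Package -> Mon, Triage -> Mon, Build -> Wed, Deploy -> Mon.

Mon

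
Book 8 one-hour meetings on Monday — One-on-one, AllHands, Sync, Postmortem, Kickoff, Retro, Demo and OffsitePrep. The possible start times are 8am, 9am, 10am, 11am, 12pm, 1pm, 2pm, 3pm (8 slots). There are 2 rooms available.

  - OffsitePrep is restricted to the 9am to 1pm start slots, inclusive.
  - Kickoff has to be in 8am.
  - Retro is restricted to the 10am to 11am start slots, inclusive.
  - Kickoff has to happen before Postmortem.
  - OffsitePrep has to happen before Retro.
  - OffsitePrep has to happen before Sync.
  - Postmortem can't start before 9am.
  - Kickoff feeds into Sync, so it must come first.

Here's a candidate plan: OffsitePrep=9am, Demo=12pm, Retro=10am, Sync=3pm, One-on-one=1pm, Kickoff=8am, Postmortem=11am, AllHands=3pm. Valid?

Valid

Kickoff feeds into Sync, so it must come first — holds.
There are 2 rooms available — holds.
Kickoff has to happen before Postmortem — holds.
OffsitePrep has to happen before Retro — holds.
OffsitePrep has to happen before Sync — holds.
Postmortem can't start before 9am — holds.
Retro is restricted to the 10am to 11am start slots, inclusive — holds.
Kickoff has to be in 8am — holds.
OffsitePrep is restricted to the 9am to 1pm start slots, inclusive — holds.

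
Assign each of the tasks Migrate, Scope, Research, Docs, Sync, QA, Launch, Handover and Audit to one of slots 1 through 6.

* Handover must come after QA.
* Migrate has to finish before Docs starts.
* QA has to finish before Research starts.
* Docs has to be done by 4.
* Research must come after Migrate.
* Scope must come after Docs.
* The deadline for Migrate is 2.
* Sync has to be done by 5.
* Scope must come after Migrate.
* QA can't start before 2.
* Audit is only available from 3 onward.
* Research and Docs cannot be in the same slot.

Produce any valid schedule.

Scope in 3, Research in 3, Launch in 1, Sync in 1, Audit in 3, Docs in 2, Handover in 3, Migrate in 1, QA in 2

Checking: QA(2) before Research(3); Migrate(1) before Scope(3); Migrate(1) before Docs(2); QA(2) before Handover(3); Docs(2) before Scope(3); Migrate(1) before Research(3); Research(3) != Docs(2); Sync=1 in [1,5]; Audit=3 in [3,6]; QA=2 in [2,6]; Docs=2 in [1,4]; Migrate=1 in [1,2].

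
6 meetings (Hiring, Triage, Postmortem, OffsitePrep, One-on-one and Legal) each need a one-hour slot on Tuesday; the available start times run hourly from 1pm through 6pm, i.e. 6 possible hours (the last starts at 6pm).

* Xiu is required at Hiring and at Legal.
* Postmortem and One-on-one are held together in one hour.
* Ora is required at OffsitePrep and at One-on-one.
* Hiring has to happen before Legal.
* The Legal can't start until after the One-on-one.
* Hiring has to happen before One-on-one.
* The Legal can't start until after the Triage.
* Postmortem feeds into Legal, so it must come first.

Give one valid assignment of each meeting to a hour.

One-on-one in 2pm; OffsitePrep in 1pm; Triage in 1pm; Postmortem in 2pm; Hiring in 1pm; Legal in 3pm

Checking: Triage(1pm) before Legal(3pm); One-on-one(2pm) before Legal(3pm); Postmortem(2pm) before Legal(3pm); Hiring(1pm) before Legal(3pm); Hiring(1pm) before One-on-one(2pm); OffsitePrep(1pm) != One-on-one(2pm); Hiring(1pm) != Legal(3pm); Postmortem = One-on-one = 2pm.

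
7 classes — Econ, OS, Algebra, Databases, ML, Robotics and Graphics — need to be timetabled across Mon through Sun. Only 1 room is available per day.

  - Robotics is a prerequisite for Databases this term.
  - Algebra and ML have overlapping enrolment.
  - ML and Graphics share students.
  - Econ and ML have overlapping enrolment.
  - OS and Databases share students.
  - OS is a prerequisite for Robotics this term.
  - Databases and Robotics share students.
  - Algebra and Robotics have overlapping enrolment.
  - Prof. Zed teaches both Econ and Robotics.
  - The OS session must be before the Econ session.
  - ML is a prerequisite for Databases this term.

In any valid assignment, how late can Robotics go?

Sat

Precedence pushes Robotics to at least Tue; downstream work caps Robotics at Sat.
Robotics at Sat is achievable: Databases -> Sun; Econ -> Tue; Algebra -> Thu; Robotics -> Sat; ML -> Wed; OS -> Mon; Graphics -> Fri.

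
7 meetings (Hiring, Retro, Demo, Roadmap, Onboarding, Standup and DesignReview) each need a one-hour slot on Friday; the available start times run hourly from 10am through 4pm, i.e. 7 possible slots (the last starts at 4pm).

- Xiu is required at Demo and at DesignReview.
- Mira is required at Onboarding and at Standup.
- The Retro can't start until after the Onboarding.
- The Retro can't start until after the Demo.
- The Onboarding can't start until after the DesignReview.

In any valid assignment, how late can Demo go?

3pm

Downstream work caps Demo at 3pm.
Demo at 3pm is achievable: Hiring -> 10am; Retro -> 4pm; Roadmap -> 10am; Onboarding -> 11am; Standup -> 10am; Demo -> 3pm; DesignReview -> 10am.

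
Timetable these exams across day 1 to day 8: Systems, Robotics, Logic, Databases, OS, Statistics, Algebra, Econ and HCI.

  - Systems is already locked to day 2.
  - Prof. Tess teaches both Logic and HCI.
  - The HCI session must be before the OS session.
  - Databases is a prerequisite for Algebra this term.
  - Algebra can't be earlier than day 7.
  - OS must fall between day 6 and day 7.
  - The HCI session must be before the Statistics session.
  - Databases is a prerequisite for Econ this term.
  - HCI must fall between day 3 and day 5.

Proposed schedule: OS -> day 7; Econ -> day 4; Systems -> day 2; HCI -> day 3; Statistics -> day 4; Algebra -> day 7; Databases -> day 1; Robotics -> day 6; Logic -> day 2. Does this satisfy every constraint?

Prof. Tess teaches both Logic and HCI — holds.
Algebra can't be earlier than day 7 — holds.
Databases is a prerequisite for Algebra this term — holds.
Systems is already locked to day 2 — holds.
The HCI session must be before the Statistics session — holds.
The HCI session must be before the OS session — holds.
Databases is a prerequisite for Econ this term — holds.
HCI must fall between day 3 and day 5 — holds.
OS must fall between day 6 and day 7 — holds.

Yes, all constraints hold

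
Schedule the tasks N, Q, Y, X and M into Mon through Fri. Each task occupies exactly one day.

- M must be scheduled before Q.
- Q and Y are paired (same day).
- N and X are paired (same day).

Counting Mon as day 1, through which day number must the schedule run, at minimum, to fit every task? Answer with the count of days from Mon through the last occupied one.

2

The precedence chain requires at least 2 distinct days.
2 works (last occupied day: Tue): for example N -> Mon; Q -> Tue; Y -> Tue; M -> Mon; X -> Mon.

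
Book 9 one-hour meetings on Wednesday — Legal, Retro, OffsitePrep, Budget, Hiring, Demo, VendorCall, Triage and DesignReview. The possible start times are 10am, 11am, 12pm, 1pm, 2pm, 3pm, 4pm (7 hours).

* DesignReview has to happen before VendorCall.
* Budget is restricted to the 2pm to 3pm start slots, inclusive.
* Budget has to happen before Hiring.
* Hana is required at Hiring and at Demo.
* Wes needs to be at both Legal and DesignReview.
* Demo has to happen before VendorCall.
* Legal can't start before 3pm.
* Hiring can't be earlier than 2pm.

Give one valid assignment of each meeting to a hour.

Triage -> 10am; Hiring -> 3pm; DesignReview -> 10am; Legal -> 3pm; OffsitePrep -> 10am; Retro -> 10am; Budget -> 2pm; VendorCall -> 11am; Demo -> 10am

Checking: Demo(10am) before VendorCall(11am); Budget(2pm) before Hiring(3pm); DesignReview(10am) before VendorCall(11am); Hiring(3pm) != Demo(10am); Legal(3pm) != DesignReview(10am); Legal=3pm in [3pm,4pm]; Hiring=3pm in [2pm,4pm]; Budget=2pm in [2pm,3pm].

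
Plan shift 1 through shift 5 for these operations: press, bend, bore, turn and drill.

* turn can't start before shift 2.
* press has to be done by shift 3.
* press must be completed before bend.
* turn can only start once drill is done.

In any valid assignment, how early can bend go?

Precedence pushes bend to at least shift 2.
bend at shift 2 is achievable: bend=shift 2, turn=shift 2, press=shift 1, drill=shift 1, bore=shift 1.

shift 2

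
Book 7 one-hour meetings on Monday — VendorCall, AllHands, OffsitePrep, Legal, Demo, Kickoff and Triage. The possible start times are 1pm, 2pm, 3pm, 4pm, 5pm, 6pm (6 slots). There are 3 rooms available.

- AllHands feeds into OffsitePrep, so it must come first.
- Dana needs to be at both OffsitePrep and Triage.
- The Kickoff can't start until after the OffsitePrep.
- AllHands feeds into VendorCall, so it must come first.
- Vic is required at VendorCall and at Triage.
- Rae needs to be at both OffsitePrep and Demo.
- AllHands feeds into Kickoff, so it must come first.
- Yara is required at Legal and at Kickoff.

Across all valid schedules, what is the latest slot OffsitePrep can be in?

Precedence pushes OffsitePrep to at least 2pm; downstream work caps OffsitePrep at 5pm.
OffsitePrep at 5pm is achievable: OffsitePrep=5pm; VendorCall=2pm; Legal=1pm; Triage=3pm; AllHands=1pm; Kickoff=6pm; Demo=1pm.

5pm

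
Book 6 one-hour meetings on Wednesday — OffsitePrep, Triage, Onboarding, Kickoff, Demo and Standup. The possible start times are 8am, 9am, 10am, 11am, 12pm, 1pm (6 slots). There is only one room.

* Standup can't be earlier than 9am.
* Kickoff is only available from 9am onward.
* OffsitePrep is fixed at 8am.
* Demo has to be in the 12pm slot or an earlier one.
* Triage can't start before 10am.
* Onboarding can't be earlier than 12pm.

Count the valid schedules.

32

Splitting on Triage: it can be 10am (10), 11am (10), 12pm (6), 1pm (6). Listing each branch's schedules as (OffsitePrep, Onboarding, Kickoff, Demo, Standup):
Triage=10am: (8am,12pm,9am,11am,1pm) (8am,12pm,11am,9am,1pm) (8am,12pm,1pm,9am,11am) (8am,12pm,1pm,11am,9am) (8am,1pm,9am,11am,12pm) (8am,1pm,9am,12pm,11am) (8am,1pm,11am,9am,12pm) (8am,1pm,11am,12pm,9am) (8am,1pm,12pm,9am,11am) (8am,1pm,12pm,11am,9am) — 10.
Triage=11am: (8am,12pm,9am,10am,1pm) (8am,12pm,10am,9am,1pm) (8am,12pm,1pm,9am,10am) (8am,12pm,1pm,10am,9am) (8am,1pm,9am,10am,12pm) (8am,1pm,9am,12pm,10am) (8am,1pm,10am,9am,12pm) (8am,1pm,10am,12pm,9am) (8am,1pm,12pm,9am,10am) (8am,1pm,12pm,10am,9am) — 10.
Triage=12pm: (8am,1pm,9am,10am,11am) (8am,1pm,9am,11am,10am) (8am,1pm,10am,9am,11am) (8am,1pm,10am,11am,9am) (8am,1pm,11am,9am,10am) (8am,1pm,11am,10am,9am) — 6.
Triage=1pm: (8am,12pm,9am,10am,11am) (8am,12pm,9am,11am,10am) (8am,12pm,10am,9am,11am) (8am,12pm,10am,11am,9am) (8am,12pm,11am,9am,10am) (8am,12pm,11am,10am,9am) — 6.
Summing: 10 + 10 + 6 + 6 = 32.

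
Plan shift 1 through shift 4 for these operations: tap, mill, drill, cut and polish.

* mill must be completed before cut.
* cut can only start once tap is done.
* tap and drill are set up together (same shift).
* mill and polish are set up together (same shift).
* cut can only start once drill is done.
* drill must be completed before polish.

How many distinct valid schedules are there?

4

Enumerating: drill=shift 1, mill=shift 2, polish=shift 2, cut=shift 3, tap=shift 1 | drill in shift 1, tap in shift 1, polish in shift 2, mill in shift 2, cut in shift 4 | polish=shift 3; drill=shift 1; tap=shift 1; cut=shift 4; mill=shift 3 | mill in shift 3; drill in shift 2; tap in shift 2; cut in shift 4; polish in shift 3.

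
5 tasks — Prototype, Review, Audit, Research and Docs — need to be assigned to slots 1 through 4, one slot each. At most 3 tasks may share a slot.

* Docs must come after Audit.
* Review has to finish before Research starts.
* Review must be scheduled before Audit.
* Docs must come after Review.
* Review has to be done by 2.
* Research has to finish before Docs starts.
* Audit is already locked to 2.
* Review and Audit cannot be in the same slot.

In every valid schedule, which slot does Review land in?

1

Review's window is 1–2.
Audit is fixed at 2, and Review can't share a slot with Audit.
So Review must be 1.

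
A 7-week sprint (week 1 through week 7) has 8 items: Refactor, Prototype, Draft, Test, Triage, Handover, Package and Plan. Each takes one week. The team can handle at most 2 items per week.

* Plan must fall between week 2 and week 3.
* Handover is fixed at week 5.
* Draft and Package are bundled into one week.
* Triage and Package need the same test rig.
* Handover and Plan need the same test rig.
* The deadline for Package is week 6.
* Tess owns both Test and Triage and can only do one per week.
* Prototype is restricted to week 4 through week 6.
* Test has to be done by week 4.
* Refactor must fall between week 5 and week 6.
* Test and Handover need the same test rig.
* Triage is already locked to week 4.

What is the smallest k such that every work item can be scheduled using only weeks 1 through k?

With at most 2 per week and 8 work items, at least 4 weeks are needed.
Refactor can't be placed before week 5, so the schedule must run through at least week 5.
5 works (last occupied week: week 5): for example Plan=week 2, Draft=week 3, Handover=week 5, Prototype=week 4, Triage=week 4, Refactor=week 5, Package=week 3, Test=week 1.

5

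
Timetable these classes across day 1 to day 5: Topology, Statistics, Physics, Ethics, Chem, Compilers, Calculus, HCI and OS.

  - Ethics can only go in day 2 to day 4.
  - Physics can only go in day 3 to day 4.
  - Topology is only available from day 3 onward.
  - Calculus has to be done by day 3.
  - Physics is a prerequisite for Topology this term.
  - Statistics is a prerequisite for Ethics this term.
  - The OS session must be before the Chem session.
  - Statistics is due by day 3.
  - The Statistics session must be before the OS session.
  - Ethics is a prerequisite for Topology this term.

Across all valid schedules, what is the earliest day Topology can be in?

day 4

Topology is available from day 3; precedence pushes Topology to at least day 4.
Topology at day 4 is achievable: Chem in day 3, Statistics in day 1, Ethics in day 2, HCI in day 1, OS in day 2, Compilers in day 1, Topology in day 4, Calculus in day 1, Physics in day 3.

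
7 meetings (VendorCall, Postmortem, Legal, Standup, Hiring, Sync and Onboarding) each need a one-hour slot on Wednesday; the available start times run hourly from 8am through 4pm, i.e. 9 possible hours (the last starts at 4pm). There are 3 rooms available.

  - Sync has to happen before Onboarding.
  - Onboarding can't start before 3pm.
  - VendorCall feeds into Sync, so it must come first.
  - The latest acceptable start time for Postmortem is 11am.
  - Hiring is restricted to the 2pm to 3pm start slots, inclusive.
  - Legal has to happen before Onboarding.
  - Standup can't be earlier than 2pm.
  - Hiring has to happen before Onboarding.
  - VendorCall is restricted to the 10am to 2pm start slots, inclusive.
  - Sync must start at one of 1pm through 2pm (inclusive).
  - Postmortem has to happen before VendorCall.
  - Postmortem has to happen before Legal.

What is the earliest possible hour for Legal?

Precedence pushes Legal to at least 9am; downstream work caps Legal at 3pm.
Legal at 9am is achievable: Legal in 9am, Sync in 1pm, VendorCall in 10am, Onboarding in 3pm, Hiring in 2pm, Standup in 2pm, Postmortem in 8am.

9am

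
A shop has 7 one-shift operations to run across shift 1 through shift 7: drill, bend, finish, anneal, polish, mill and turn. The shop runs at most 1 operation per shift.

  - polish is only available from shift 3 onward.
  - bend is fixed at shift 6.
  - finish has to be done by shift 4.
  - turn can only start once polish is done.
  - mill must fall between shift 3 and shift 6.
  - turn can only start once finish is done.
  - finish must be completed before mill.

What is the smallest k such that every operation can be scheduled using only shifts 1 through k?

The precedence chain requires at least 2 distinct shifts.
With at most 1 per shift and 7 operations, at least 7 shifts are needed.
bend can't be placed before shift 6, so the schedule must run through at least shift 6.
7 works (last occupied shift: shift 7): for example bend -> shift 6, finish -> shift 1, mill -> shift 3, anneal -> shift 7, drill -> shift 2, polish -> shift 4, turn -> shift 5.

7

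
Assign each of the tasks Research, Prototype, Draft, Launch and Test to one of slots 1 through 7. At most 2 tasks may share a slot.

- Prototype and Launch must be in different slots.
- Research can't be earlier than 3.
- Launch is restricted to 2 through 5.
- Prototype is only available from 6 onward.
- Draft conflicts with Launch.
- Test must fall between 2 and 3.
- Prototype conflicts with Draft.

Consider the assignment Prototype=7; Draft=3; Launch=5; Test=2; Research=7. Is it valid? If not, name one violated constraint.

At most 2 tasks may share a slot — holds.
Prototype and Launch must be in different slots — holds.
Research can't be earlier than 3 — holds.
Prototype is only available from 6 onward — holds.
Prototype conflicts with Draft — holds.
Draft conflicts with Launch — holds.
Test must fall between 2 and 3 — holds.
Launch is restricted to 2 through 5 — holds.

Yes, all constraints hold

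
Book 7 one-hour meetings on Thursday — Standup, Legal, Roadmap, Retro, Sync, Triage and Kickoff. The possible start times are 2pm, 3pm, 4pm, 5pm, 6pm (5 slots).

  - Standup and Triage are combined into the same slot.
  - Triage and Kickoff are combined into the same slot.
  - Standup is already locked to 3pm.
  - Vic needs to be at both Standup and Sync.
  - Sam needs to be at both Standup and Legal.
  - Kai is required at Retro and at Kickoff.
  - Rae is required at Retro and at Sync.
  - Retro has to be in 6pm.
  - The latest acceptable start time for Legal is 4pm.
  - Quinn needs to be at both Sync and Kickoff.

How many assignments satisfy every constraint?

30

Splitting on Legal: it can be 2pm (15), 4pm (15). Listing each branch's schedules as (Standup, Roadmap, Retro, Sync, Triage, Kickoff):
Legal=2pm: (3pm,2pm,6pm,2pm,3pm,3pm) (3pm,2pm,6pm,4pm,3pm,3pm) (3pm,2pm,6pm,5pm,3pm,3pm) (3pm,3pm,6pm,2pm,3pm,3pm) (3pm,3pm,6pm,4pm,3pm,3pm) (3pm,3pm,6pm,5pm,3pm,3pm) (3pm,4pm,6pm,2pm,3pm,3pm) (3pm,4pm,6pm,4pm,3pm,3pm) (3pm,4pm,6pm,5pm,3pm,3pm) (3pm,5pm,6pm,2pm,3pm,3pm) (3pm,5pm,6pm,4pm,3pm,3pm) (3pm,5pm,6pm,5pm,3pm,3pm) (3pm,6pm,6pm,2pm,3pm,3pm) (3pm,6pm,6pm,4pm,3pm,3pm) (3pm,6pm,6pm,5pm,3pm,3pm) — 15.
Legal=4pm: (3pm,2pm,6pm,2pm,3pm,3pm) (3pm,2pm,6pm,4pm,3pm,3pm) (3pm,2pm,6pm,5pm,3pm,3pm) (3pm,3pm,6pm,2pm,3pm,3pm) (3pm,3pm,6pm,4pm,3pm,3pm) (3pm,3pm,6pm,5pm,3pm,3pm) (3pm,4pm,6pm,2pm,3pm,3pm) (3pm,4pm,6pm,4pm,3pm,3pm) (3pm,4pm,6pm,5pm,3pm,3pm) (3pm,5pm,6pm,2pm,3pm,3pm) (3pm,5pm,6pm,4pm,3pm,3pm) (3pm,5pm,6pm,5pm,3pm,3pm) (3pm,6pm,6pm,2pm,3pm,3pm) (3pm,6pm,6pm,4pm,3pm,3pm) (3pm,6pm,6pm,5pm,3pm,3pm) — 15.
Summing: 15 + 15 = 30.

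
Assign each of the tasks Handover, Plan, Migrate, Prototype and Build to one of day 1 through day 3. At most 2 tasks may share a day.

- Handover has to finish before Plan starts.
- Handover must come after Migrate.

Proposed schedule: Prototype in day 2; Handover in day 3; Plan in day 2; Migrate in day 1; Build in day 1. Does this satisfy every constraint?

Handover has to finish before Plan starts — violated.
Handover must come after Migrate — holds.
At most 2 tasks may share a day — holds.

Invalid. Handover has to finish before Plan starts.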